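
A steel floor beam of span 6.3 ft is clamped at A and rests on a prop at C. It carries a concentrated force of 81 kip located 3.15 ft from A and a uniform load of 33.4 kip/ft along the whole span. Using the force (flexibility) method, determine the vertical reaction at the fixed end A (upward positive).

Choose R_C as the redundant. The primary structure is the cantilever fixed at A.
Primary-structure tip deflection at C by superposition:
  point load 81 at a = 3.15: Pa²(3L − a)/(6EI) = 2110/EI
  UDL 33.4: wL⁴/(8EI) = 6577/EI
  δ_0 = 8687/EI
Tip deflection under a unit load at C: L³/(3EI) = 83.35/EI.
The prop prevents deflection at C: R_C = δ_0/δ_{CC} = 8687/83.35 = 104.2 kip.
Vertical equilibrium: R_A = ΣP − R_C = 291.4 − 104.2 = 187.2 kip.

R_A = 187.2 kip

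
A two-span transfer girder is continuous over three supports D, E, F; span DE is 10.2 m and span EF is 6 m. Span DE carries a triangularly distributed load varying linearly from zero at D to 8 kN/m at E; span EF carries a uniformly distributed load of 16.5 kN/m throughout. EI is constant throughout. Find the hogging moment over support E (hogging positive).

Release continuity at E by inserting a hinge; the redundant is the internal moment M_E. The primary structure is two simply-supported spans DE and EF.
Rotations at E on the released spans (each span's end-slope, ×1/EI):
  span DE: triangular load, peak 8: w₀L³/(45EI) = 188.7/EI
  span EF: UDL 16.5: wL³/(24EI) = 148.5/EI
  relative rotation θ_0 = (188.7 + 148.5)/EI = 337.2/EI
A unit hogging moment at E produces rotation L₁/(3EI) + L₂/(3EI) = 5.4/EI.
Compatibility: M_E·(L₁+L₂)/(3EI) = θ_0, giving M_E = 62.44 kN·m (hogging).

M_E = 62.44 kN·m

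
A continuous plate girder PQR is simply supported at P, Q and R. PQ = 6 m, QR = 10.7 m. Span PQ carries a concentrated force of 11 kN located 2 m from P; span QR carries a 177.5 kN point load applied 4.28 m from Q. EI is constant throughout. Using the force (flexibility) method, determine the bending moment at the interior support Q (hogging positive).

Take M_Q as the redundant. Released structure: two simple spans PQ and QR with a hinge at Q.
Rotations at Q on the released spans (each span's end-slope, ×1/EI):
  span PQ: point load 11 at a = 2: Pab(L + a)/(6LEI) = 19.56/EI
  span QR: point load 177.5 at a = 4.28: Pab(L + b)/(6LEI) = 1301/EI
  relative rotation θ_0 = (19.56 + 1301)/EI = 1320/EI
A unit hogging moment at Q produces rotation L₁/(3EI) + L₂/(3EI) = 5.567/EI.
Slope continuity at Q: θ_0 = M_Q·5.567/EI, so M_Q = 1320/5.567 = 237.2 kN·m (hogging).

M_Q = 237.2 kN·m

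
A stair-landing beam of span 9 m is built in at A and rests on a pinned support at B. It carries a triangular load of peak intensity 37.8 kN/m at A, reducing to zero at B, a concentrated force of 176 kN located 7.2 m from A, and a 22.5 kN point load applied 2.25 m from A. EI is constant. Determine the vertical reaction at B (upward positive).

Release the roller at B. Primary structure: cantilever fixed at A.
Primary-structure tip deflection at B by superposition:
  triangular load, peak 37.8 at the fixed end: w₀L⁴/(30EI) = 8267/EI
  point load 176 at a = 7.2: Pa²(3L − a)/(6EI) = 30109/EI
  point load 22.5 at a = 2.25: Pa²(3L − a)/(6EI) = 469.9/EI
  δ_0 = 38845/EI
Flexibility coefficient — unit upward force at B: δ_{BB} = L³/(3EI) = 243/EI.
Compatibility at B: δ_0 − R_B·δ_{BB} = 0, so R_B = 38845/243 = 159.9 kN.

R_B = 159.9 kN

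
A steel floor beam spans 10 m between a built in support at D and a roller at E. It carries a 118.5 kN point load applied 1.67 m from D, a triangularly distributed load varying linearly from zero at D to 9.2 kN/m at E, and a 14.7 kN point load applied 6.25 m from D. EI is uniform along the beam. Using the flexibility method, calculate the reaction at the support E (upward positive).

Choose R_E as the redundant. The primary structure is the cantilever fixed at D.
Free-end deflection of the primary structure under the applied loading (downward +):
  point load 118.5 at a = 1.67: Pa²(3L − a)/(6EI) = 1560/EI
  triangular load, peak 9.2 at the free end: 11w₀L⁴/(120EI) = 8433/EI
  point load 14.7 at a = 6.25: Pa²(3L − a)/(6EI) = 2273/EI
  δ_0 = 12267/EI
Flexibility coefficient — unit upward force at E: δ_{EE} = L³/(3EI) = 333.3/EI.
Compatibility at E: δ_0 − R_E·δ_{EE} = 0, so R_E = 12267/333.3 = 36.8 kN.

R_E = 36.8 kN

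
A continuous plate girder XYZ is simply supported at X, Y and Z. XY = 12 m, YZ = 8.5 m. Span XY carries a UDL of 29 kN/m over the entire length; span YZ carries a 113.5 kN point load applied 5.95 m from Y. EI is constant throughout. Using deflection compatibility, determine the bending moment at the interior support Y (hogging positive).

M_Y = 360.2 kN·m

Take M_Y as the redundant. Released structure: two simple spans XY and YZ with a hinge at Y.
Rotations at Y on the released spans (each span's end-slope, ×1/EI):
  span XY: UDL 29: wL³/(24EI) = 2088/EI
  span YZ: point load 113.5 at a = 5.95: Pab(L + b)/(6LEI) = 373.1/EI
  relative rotation θ_0 = (2088 + 373.1)/EI = 2461/EI
A unit hogging moment at Y produces rotation L₁/(3EI) + L₂/(3EI) = 6.833/EI.
Compatibility: M_Y·(L₁+L₂)/(3EI) = θ_0, giving M_Y = 360.2 kN·m (hogging).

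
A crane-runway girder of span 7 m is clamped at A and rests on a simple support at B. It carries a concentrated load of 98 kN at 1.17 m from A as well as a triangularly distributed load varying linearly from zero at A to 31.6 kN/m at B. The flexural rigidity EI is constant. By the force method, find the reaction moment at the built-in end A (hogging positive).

M_A = 177.8 kN·m

Choose R_B as the redundant. The primary structure is the cantilever fixed at A.
Downward deflection at the released point B due to the loads:
  point load 98 at a = 1.17: Pa²(3L − a)/(6EI) = 443.4/EI
  triangular load, peak 31.6 at the free end: 11w₀L⁴/(120EI) = 6955/EI
  δ_0 = 7398/EI
Tip deflection under a unit load at B: L³/(3EI) = 114.3/EI.
Compatibility at B: δ_0 − R_B·δ_{BB} = 0, so R_B = 7398/114.3 = 64.71 kN.
Moment equilibrium about A: M_A = Σ(load moments about A) − R_B·L = 630.8 − 64.71×7 = 177.8 kN·m.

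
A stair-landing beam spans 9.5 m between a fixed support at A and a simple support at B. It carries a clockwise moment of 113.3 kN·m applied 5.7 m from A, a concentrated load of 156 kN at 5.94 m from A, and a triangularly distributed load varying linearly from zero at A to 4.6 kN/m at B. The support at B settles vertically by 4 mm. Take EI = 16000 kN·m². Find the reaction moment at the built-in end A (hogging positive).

M_A = 235.6 kN·m

Remove the prop at B; the released (primary) structure is a cantilever built in at A.
Free-end deflection of the primary structure under the applied loading (downward +):
  clockwise couple 113.3 at a = 5.7: M₀a(2L − a)/(2EI) = 4295/EI
  point load 156 at a = 5.94: Pa²(3L − a)/(6EI) = 20696/EI
  triangular load, peak 4.6 at the free end: 11w₀L⁴/(120EI) = 3435/EI
  δ_0 = 28425/EI
Flexibility coefficient — unit upward force at B: δ_{BB} = L³/(3EI) = 285.8/EI.
With EI = 16000 kN·m²: δ_0 = 1.7766 m and δ_{BB} = 0.017862 m/kN.
Compatibility — the beam at B must follow the support down by 0.004 m: δ_0 − R_B·δ_{BB} = 0.004, so R_B = (1.7766 − 0.004)/0.017862 = 99.24 kN.
Moment equilibrium about A: M_A = Σ(load moments about A) − R_B·L = 1178 − 99.24×9.5 = 235.6 kN·m.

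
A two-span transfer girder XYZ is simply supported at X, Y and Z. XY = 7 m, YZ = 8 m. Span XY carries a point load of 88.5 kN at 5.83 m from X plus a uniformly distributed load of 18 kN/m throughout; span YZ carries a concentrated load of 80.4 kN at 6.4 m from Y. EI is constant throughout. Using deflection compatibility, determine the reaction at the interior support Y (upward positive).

R_Y = 185.3 kN

Take M_Y as the redundant. Released structure: two simple spans XY and YZ with a hinge at Y.
Rotations at Y on the released spans (each span's end-slope, ×1/EI):
  span XY: point load 88.5 at a = 5.83: Pab(L + a)/(6LEI) = 184.4/EI
  span XY: UDL 18: wL³/(24EI) = 257.2/EI
  span YZ: point load 80.4 at a = 6.4: Pab(L + b)/(6LEI) = 164.7/EI
  relative rotation θ_0 = (441.7 + 164.7)/EI = 606.3/EI
A unit hogging moment at Y produces rotation L₁/(3EI) + L₂/(3EI) = 5/EI.
Compatibility: M_Y·(L₁+L₂)/(3EI) = θ_0, giving M_Y = 121.3 kN·m (hogging).
Span XY, ΣM about X with M_Y applied at Y: R_Y^{XY}·7 = 957 + 121.3, so R_Y^{XY} = 154 kN and R_X = 214.5 − 154 = 60.47 kN.
Span YZ, ΣM about Z: R_Y^{YZ}·8 = 128.6 + 121.3, so R_Y^{YZ} = 31.24 kN and R_Z = 80.4 − 31.24 = 49.16 kN.
R_Y = 154 + 31.24 = 185.3 kN.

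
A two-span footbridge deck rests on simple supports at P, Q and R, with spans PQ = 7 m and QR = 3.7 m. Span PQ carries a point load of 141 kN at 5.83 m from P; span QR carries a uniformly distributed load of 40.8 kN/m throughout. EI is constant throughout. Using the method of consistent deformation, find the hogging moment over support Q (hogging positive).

Release continuity at Q by inserting a hinge; the redundant is the internal moment M_Q. The primary structure is two simply-supported spans PQ and QR.
End slopes at the hinge Q, treating each span as simply supported:
  span PQ: point load 141 at a = 5.83: Pab(L + a)/(6LEI) = 293.8/EI
  span QR: UDL 40.8: wL³/(24EI) = 86.11/EI
  relative rotation θ_0 = (293.8 + 86.11)/EI = 379.9/EI
A unit hogging moment at Q produces rotation L₁/(3EI) + L₂/(3EI) = 3.567/EI.
Slope continuity at Q: θ_0 = M_Q·3.567/EI, so M_Q = 379.9/3.567 = 106.5 kN·m (hogging).

M_Q = 106.5 kN·m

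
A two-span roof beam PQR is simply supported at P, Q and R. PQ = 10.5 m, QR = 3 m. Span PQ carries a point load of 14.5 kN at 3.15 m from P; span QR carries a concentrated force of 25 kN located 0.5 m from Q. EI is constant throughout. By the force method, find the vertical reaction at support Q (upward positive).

R_Q = 33.02 kN

Release continuity at Q by inserting a hinge; the redundant is the internal moment M_Q. The primary structure is two simply-supported spans PQ and QR.
Rotations at Q on the released spans (each span's end-slope, ×1/EI):
  span PQ: point load 14.5 at a = 3.15: Pab(L + a)/(6LEI) = 72.74/EI
  span QR: point load 25 at a = 0.5: Pab(L + b)/(6LEI) = 9.549/EI
  relative rotation θ_0 = (72.74 + 9.549)/EI = 82.29/EI
A unit hogging moment at Q produces rotation L₁/(3EI) + L₂/(3EI) = 4.5/EI.
Slope continuity at Q: θ_0 = M_Q·4.5/EI, so M_Q = 82.29/4.5 = 18.29 kN·m (hogging).
Span PQ, ΣM about P with M_Q applied at Q: R_Q^{PQ}·10.5 = 45.67 + 18.29, so R_Q^{PQ} = 6.092 kN and R_P = 14.5 − 6.092 = 8.408 kN.
Span QR, ΣM about R: R_Q^{QR}·3 = 62.5 + 18.29, so R_Q^{QR} = 26.93 kN and R_R = 25 − 26.93 = -1.929 kN.
R_Q = 6.092 + 26.93 = 33.02 kN.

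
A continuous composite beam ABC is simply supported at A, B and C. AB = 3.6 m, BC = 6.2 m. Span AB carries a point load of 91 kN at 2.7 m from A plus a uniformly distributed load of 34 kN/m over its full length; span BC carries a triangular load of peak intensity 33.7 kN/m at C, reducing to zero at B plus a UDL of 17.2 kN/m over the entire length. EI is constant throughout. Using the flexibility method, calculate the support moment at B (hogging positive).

M_B = 140.1 kN·m

Take M_B as the redundant. Released structure: two simple spans AB and BC with a hinge at B.
Rotations at B on the released spans (each span's end-slope, ×1/EI):
  span AB: point load 91 at a = 2.7: Pab(L + a)/(6LEI) = 64.5/EI
  span AB: UDL 34: wL³/(24EI) = 66.1/EI
  span BC: triangular load, peak 33.7: 7w₀L³/(360EI) = 156.2/EI
  span BC: UDL 17.2: wL³/(24EI) = 170.8/EI
  relative rotation θ_0 = (130.6 + 327)/EI = 457.6/EI
A unit hogging moment at B produces rotation L₁/(3EI) + L₂/(3EI) = 3.267/EI.
Compatibility: M_B·(L₁+L₂)/(3EI) = θ_0, giving M_B = 140.1 kN·m (hogging).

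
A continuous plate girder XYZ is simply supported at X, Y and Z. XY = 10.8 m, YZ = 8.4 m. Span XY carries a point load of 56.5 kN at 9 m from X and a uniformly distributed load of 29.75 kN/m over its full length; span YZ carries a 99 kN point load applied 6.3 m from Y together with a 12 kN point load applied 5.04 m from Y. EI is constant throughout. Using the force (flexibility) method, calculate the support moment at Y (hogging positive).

M_Y = 337.7 kN·m

Take M_Y as the redundant. Released structure: two simple spans XY and YZ with a hinge at Y.
Discontinuity in slope at Y on the released structure — sum the simple-span end rotations:
  span XY: point load 56.5 at a = 9: Pab(L + a)/(6LEI) = 279.7/EI
  span XY: UDL 29.75: wL³/(24EI) = 1562/EI
  span YZ: point load 99 at a = 6.3: Pab(L + b)/(6LEI) = 272.9/EI
  span YZ: point load 12 at a = 5.04: Pab(L + b)/(6LEI) = 47.42/EI
  relative rotation θ_0 = (1841 + 320.3)/EI = 2161/EI
A unit hogging moment at Y produces rotation L₁/(3EI) + L₂/(3EI) = 6.4/EI.
Slope continuity at Y: θ_0 = M_Y·6.4/EI, so M_Y = 2161/6.4 = 337.7 kN·m (hogging).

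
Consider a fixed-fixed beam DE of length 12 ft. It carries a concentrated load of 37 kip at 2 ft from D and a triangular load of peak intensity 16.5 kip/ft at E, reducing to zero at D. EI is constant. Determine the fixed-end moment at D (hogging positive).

M_D = 130.6 kip·ft

Release both end moments; the primary structure is a simply-supported span DE with redundants M_D and M_E.
Simple-span end rotations at D and E under the given loads:
  at D: point load 37 at a = 2: Pab(L + b)/(6LEI) = 226.1/EI
  at E: point load 37 at a = 2: Pab(L + a)/(6LEI) = 143.9/EI
  at D: triangular load, peak 16.5: 7w₀L³/(360EI) = 554.4/EI
  at E: triangular load, peak 16.5: w₀L³/(45EI) = 633.6/EI
  θ_D0 = 780.5/EI,  θ_E0 = 777.5/EI
Flexibility coefficients: a unit moment at one end gives L/(3EI) there and L/(6EI) at the far end, so f₁₁ = f₂₂ = 4/EI and f₁₂ = f₂₁ = 2/EI.
Compatibility — zero rotation at each built-in end:
  4 M_D + 2 M_E = 780.5
  2 M_D + 4 M_E = 777.5
Solving the pair gives M_D = 130.6 kip·ft and M_E = 129.1 kip·ft (hogging).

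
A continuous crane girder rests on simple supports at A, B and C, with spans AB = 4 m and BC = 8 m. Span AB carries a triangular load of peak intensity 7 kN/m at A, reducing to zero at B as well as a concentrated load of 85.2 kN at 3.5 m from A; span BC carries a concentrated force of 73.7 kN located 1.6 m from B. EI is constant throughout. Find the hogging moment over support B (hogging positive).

Take M_B as the redundant. Released structure: two simple spans AB and BC with a hinge at B.
Discontinuity in slope at B on the released structure — sum the simple-span end rotations:
  span AB: triangular load, peak 7: 7w₀L³/(360EI) = 8.711/EI
  span AB: point load 85.2 at a = 3.5: Pab(L + a)/(6LEI) = 46.59/EI
  span BC: point load 73.7 at a = 1.6: Pab(L + b)/(6LEI) = 226.4/EI
  relative rotation θ_0 = (55.3 + 226.4)/EI = 281.7/EI
A unit hogging moment at B produces rotation L₁/(3EI) + L₂/(3EI) = 4/EI.
Compatibility: M_B·(L₁+L₂)/(3EI) = θ_0, giving M_B = 70.43 kN·m (hogging).

M_B = 70.43 kN·m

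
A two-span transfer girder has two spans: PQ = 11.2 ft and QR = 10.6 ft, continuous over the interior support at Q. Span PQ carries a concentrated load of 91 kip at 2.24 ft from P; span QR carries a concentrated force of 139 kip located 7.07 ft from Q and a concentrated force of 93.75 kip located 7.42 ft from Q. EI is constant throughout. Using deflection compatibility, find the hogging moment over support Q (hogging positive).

M_Q = 222.3 kip·ft

Insert a hinge at Q; M_Q is the redundant, and each span becomes simply supported.
End slopes at the hinge Q, treating each span as simply supported:
  span PQ: point load 91 at a = 2.24: Pab(L + a)/(6LEI) = 365.3/EI
  span QR: point load 139 at a = 7.07: Pab(L + b)/(6LEI) = 770.7/EI
  span QR: point load 93.75 at a = 7.42: Pab(L + b)/(6LEI) = 479.3/EI
  relative rotation θ_0 = (365.3 + 1250)/EI = 1615/EI
A unit hogging moment at Q produces rotation L₁/(3EI) + L₂/(3EI) = 7.267/EI.
Slope continuity at Q: θ_0 = M_Q·7.267/EI, so M_Q = 1615/7.267 = 222.3 kip·ft (hogging).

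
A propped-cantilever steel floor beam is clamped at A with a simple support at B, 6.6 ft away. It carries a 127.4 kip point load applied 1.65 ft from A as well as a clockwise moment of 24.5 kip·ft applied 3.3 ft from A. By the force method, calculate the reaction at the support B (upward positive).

R_B = 15.12 kip

Release the roller at B. Primary structure: cantilever fixed at A.
Downward deflection at the released point B due to the loads:
  point load 127.4 at a = 1.65: Pa²(3L − a)/(6EI) = 1049/EI
  clockwise couple 24.5 at a = 3.3: M₀a(2L − a)/(2EI) = 400.2/EI
  δ_0 = 1449/EI
Tip deflection under a unit load at B: L³/(3EI) = 95.83/EI.
Compatibility at B: δ_0 − R_B·δ_{BB} = 0, so R_B = 1449/95.83 = 15.12 kip.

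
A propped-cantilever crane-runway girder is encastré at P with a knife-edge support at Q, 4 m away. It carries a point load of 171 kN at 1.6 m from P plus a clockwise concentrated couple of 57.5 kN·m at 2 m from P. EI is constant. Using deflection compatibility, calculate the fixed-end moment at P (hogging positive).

Take the reaction at Q as the redundant and release it; the primary structure is a cantilever fixed at P.
Primary-structure tip deflection at Q by superposition:
  point load 171 at a = 1.6: Pa²(3L − a)/(6EI) = 758.8/EI
  clockwise couple 57.5 at a = 2: M₀a(2L − a)/(2EI) = 345/EI
  δ_0 = 1104/EI
Flexibility coefficient — unit upward force at Q: δ_{QQ} = L³/(3EI) = 21.33/EI.
Compatibility at Q: δ_0 − R_Q·δ_{QQ} = 0, so R_Q = 1104/21.33 = 51.74 kN.
Moment equilibrium about P: M_P = Σ(load moments about P) − R_Q·L = 331.1 − 51.74×4 = 124.1 kN·m.

M_P = 124.1 kN·m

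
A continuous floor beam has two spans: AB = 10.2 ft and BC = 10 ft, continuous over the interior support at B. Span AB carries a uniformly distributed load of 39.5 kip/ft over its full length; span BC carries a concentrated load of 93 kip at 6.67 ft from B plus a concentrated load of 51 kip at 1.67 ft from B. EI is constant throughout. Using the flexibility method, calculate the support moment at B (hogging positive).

Insert a hinge at B; M_B is the redundant, and each span becomes simply supported.
Discontinuity in slope at B on the released structure — sum the simple-span end rotations:
  span AB: UDL 39.5: wL³/(24EI) = 1747/EI
  span BC: point load 93 at a = 6.67: Pab(L + b)/(6LEI) = 458.9/EI
  span BC: point load 51 at a = 1.67: Pab(L + b)/(6LEI) = 216.7/EI
  relative rotation θ_0 = (1747 + 675.7)/EI = 2422/EI
A unit hogging moment at B produces rotation L₁/(3EI) + L₂/(3EI) = 6.733/EI.
Slope continuity at B: θ_0 = M_B·6.733/EI, so M_B = 2422/6.733 = 359.7 kip·ft (hogging).

M_B = 359.7 kip·ft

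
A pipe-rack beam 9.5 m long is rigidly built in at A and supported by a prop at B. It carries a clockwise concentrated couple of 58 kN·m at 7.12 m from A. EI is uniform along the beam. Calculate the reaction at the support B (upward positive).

Release the roller at B. Primary structure: cantilever fixed at A.
Deflection at B on the released cantilever, summing each load's contribution:
  clockwise couple 58 at a = 7.12: M₀a(2L − a)/(2EI) = 2453/EI
Tip deflection under a unit load at B: L³/(3EI) = 285.8/EI.
The prop prevents deflection at B: R_B = δ_0/δ_{BB} = 2453/285.8 = 8.583 kN.

R_B = 8.583 kN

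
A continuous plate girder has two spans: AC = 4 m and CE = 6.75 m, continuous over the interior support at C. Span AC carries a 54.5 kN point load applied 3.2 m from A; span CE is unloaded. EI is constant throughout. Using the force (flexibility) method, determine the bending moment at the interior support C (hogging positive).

Take M_C as the redundant. Released structure: two simple spans AC and CE with a hinge at C.
End slopes at the hinge C, treating each span as simply supported:
  span AC: point load 54.5 at a = 3.2: Pab(L + a)/(6LEI) = 41.86/EI
  relative rotation θ_0 = (41.86 + 0)/EI = 41.86/EI
A unit hogging moment at C produces rotation L₁/(3EI) + L₂/(3EI) = 3.583/EI.
Slope continuity at C: θ_0 = M_C·3.583/EI, so M_C = 41.86/3.583 = 11.68 kN·m (hogging).

M_C = 11.68 kN·m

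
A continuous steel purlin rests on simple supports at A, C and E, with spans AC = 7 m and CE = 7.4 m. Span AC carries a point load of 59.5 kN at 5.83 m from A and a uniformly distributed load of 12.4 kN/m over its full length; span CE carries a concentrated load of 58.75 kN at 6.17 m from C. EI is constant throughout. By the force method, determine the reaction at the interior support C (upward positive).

Release continuity at C by inserting a hinge; the redundant is the internal moment M_C. The primary structure is two simply-supported spans AC and CE.
End slopes at the hinge C, treating each span as simply supported:
  span AC: point load 59.5 at a = 5.83: Pab(L + a)/(6LEI) = 124/EI
  span AC: UDL 12.4: wL³/(24EI) = 177.2/EI
  span CE: point load 58.75 at a = 6.17: Pab(L + b)/(6LEI) = 86.66/EI
  relative rotation θ_0 = (301.2 + 86.66)/EI = 387.9/EI
A unit hogging moment at C produces rotation L₁/(3EI) + L₂/(3EI) = 4.8/EI.
Compatibility: M_C·(L₁+L₂)/(3EI) = θ_0, giving M_C = 80.8 kN·m (hogging).
Span AC, ΣM about A with M_C applied at C: R_C^{AC}·7 = 650.7 + 80.8, so R_C^{AC} = 104.5 kN and R_A = 146.3 − 104.5 = 41.8 kN.
Span CE, ΣM about E: R_C^{CE}·7.4 = 72.26 + 80.8, so R_C^{CE} = 20.68 kN and R_E = 58.75 − 20.68 = 38.07 kN.
R_C = 104.5 + 20.68 = 125.2 kN.

R_C = 125.2 kN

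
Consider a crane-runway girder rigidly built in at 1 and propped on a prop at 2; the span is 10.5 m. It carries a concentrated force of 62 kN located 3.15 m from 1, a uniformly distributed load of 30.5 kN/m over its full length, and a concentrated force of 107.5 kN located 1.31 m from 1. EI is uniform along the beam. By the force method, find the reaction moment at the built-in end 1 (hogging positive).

M_1 = 652.1 kN·m

Release the roller at 2. Primary structure: cantilever fixed at 1.
Primary-structure tip deflection at 2 by superposition:
  point load 62 at a = 3.15: Pa²(3L − a)/(6EI) = 2907/EI
  UDL 30.5: wL⁴/(8EI) = 46341/EI
  point load 107.5 at a = 1.31: Pa²(3L − a)/(6EI) = 928.2/EI
  δ_0 = 50176/EI
Tip deflection under a unit load at 2: L³/(3EI) = 385.9/EI.
Compatibility at 2: δ_0 − R_2·δ_{22} = 0, so R_2 = 50176/385.9 = 130 kN.
Moment equilibrium about 1: M_1 = Σ(load moments about 1) − R_2·L = 2017 − 130×10.5 = 652.1 kN·m.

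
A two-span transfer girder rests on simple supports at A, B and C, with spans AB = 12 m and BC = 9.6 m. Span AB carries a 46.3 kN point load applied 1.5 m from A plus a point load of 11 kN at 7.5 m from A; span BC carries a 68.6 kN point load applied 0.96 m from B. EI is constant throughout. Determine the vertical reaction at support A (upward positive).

R_A = 39.81 kN

Take M_B as the redundant. Released structure: two simple spans AB and BC with a hinge at B.
Discontinuity in slope at B on the released structure — sum the simple-span end rotations:
  span AB: point load 46.3 at a = 1.5: Pab(L + a)/(6LEI) = 136.7/EI
  span AB: point load 11 at a = 7.5: Pab(L + a)/(6LEI) = 100.5/EI
  span BC: point load 68.6 at a = 0.96: Pab(L + b)/(6LEI) = 180.2/EI
  relative rotation θ_0 = (237.3 + 180.2)/EI = 417.5/EI
A unit hogging moment at B produces rotation L₁/(3EI) + L₂/(3EI) = 7.2/EI.
Slope continuity at B: θ_0 = M_B·7.2/EI, so M_B = 417.5/7.2 = 57.98 kN·m (hogging).
Span AB, ΣM about A with M_B applied at B: R_B^{AB}·12 = 151.9 + 57.98, so R_B^{AB} = 17.49 kN and R_A = 57.3 − 17.49 = 39.81 kN.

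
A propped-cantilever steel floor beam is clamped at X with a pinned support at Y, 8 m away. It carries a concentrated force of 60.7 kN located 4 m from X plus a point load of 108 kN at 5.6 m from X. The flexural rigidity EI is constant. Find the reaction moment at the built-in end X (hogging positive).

M_X = 209 kN·m

Choose R_Y as the redundant. The primary structure is the cantilever fixed at X.
Deflection at Y on the released cantilever, summing each load's contribution:
  point load 60.7 at a = 4: Pa²(3L − a)/(6EI) = 3237/EI
  point load 108 at a = 5.6: Pa²(3L − a)/(6EI) = 10386/EI
  δ_0 = 13624/EI
Flexibility coefficient — unit upward force at Y: δ_{YY} = L³/(3EI) = 170.7/EI.
The prop prevents deflection at Y: R_Y = δ_0/δ_{YY} = 13624/170.7 = 79.83 kN.
Moment equilibrium about X: M_X = Σ(load moments about X) − R_Y·L = 847.6 − 79.83×8 = 209 kN·m.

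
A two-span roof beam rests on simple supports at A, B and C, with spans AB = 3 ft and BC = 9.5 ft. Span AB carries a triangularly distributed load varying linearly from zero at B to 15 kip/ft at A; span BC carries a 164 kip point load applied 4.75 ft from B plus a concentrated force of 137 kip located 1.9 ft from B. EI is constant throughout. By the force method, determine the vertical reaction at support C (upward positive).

R_C = 70.84 kip

Take M_B as the redundant. Released structure: two simple spans AB and BC with a hinge at B.
Discontinuity in slope at B on the released structure — sum the simple-span end rotations:
  span AB: triangular load, peak 15: 7w₀L³/(360EI) = 7.875/EI
  span BC: point load 164 at a = 4.75: Pab(L + b)/(6LEI) = 925.1/EI
  span BC: point load 137 at a = 1.9: Pab(L + b)/(6LEI) = 593.5/EI
  relative rotation θ_0 = (7.875 + 1519)/EI = 1526/EI
A unit hogging moment at B produces rotation L₁/(3EI) + L₂/(3EI) = 4.167/EI.
Compatibility: M_B·(L₁+L₂)/(3EI) = θ_0, giving M_B = 366.3 kip·ft (hogging).
Span BC, ΣM about C: R_B^{BC}·9.5 = 1820 + 366.3, so R_B^{BC} = 230.2 kip and R_C = 301 − 230.2 = 70.84 kip.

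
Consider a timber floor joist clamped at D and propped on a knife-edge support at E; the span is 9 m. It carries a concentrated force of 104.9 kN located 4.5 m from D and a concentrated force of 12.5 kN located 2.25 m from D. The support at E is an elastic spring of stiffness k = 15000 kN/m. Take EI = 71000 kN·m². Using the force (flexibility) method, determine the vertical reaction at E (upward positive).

R_E = 33.21 kN

Choose R_E as the redundant. The primary structure is the cantilever fixed at D.
Deflection at E on the released cantilever, summing each load's contribution:
  point load 104.9 at a = 4.5: Pa²(3L − a)/(6EI) = 7966/EI
  point load 12.5 at a = 2.25: Pa²(3L − a)/(6EI) = 261/EI
  δ_0 = 8227/EI
Flexibility coefficient — unit upward force at E: δ_{EE} = L³/(3EI) = 243/EI.
With EI = 71000 kN·m²: δ_0 = 0.11587 m and δ_{EE} = 0.003423 m/kN.
Compatibility — the spring shortens by R_E/k under the reaction it provides: δ_0 − R_E·δ_{EE} = R_E/k. With 1/k = 0.000067 m/kN, R_E = δ_0 / (δ_{EE} + 1/k) = 0.11587 / (0.003423 + 0.000067) = 33.21 kN.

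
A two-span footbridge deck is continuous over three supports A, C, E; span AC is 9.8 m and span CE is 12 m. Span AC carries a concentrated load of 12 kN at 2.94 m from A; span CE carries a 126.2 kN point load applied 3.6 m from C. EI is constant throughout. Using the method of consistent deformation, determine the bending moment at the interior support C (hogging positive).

M_C = 156 kN·m

Insert a hinge at C; M_C is the redundant, and each span becomes simply supported.
Rotations at C on the released spans (each span's end-slope, ×1/EI):
  span AC: point load 12 at a = 2.94: Pab(L + a)/(6LEI) = 52.44/EI
  span CE: point load 126.2 at a = 3.6: Pab(L + b)/(6LEI) = 1081/EI
  relative rotation θ_0 = (52.44 + 1081)/EI = 1134/EI
A unit hogging moment at C produces rotation L₁/(3EI) + L₂/(3EI) = 7.267/EI.
Compatibility: M_C·(L₁+L₂)/(3EI) = θ_0, giving M_C = 156 kN·m (hogging).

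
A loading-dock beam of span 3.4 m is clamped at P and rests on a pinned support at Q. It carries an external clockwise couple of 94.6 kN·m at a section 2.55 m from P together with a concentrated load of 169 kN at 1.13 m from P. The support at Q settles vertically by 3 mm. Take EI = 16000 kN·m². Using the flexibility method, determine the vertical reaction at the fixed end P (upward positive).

Release the roller at Q. Primary structure: cantilever fixed at P.
Downward deflection at the released point Q due to the loads:
  clockwise couple 94.6 at a = 2.55: M₀a(2L − a)/(2EI) = 512.6/EI
  point load 169 at a = 1.13: Pa²(3L − a)/(6EI) = 326.2/EI
  δ_0 = 838.8/EI
Tip deflection under a unit load at Q: L³/(3EI) = 13.1/EI.
With EI = 16000 kN·m²: δ_0 = 0.052427 m and δ_{QQ} = 0.000819 m/kN.
Compatibility — the beam at Q must follow the support down by 0.003 m: δ_0 − R_Q·δ_{QQ} = 0.003, so R_Q = (0.052427 − 0.003)/0.000819 = 60.36 kN.
Vertical equilibrium: R_P = ΣP − R_Q = 169 − 60.36 = 108.6 kN.

R_P = 108.6 kN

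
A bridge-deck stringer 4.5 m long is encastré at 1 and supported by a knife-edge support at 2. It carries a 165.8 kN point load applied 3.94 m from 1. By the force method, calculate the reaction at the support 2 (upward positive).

Take the reaction at 2 as the redundant and release it; the primary structure is a cantilever fixed at 1.
Primary-structure tip deflection at 2 by superposition:
  point load 165.8 at a = 3.94: Pa²(3L − a)/(6EI) = 4101/EI
Flexibility coefficient — unit upward force at 2: δ_{22} = L³/(3EI) = 30.38/EI.
Compatibility at 2: δ_0 − R_2·δ_{22} = 0, so R_2 = 4101/30.38 = 135 kN.

R_2 = 135 kN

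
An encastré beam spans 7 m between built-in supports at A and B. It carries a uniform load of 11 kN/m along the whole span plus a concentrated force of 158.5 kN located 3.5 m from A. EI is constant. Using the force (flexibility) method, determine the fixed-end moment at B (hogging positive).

Release both end moments; the primary structure is a simply-supported span AB with redundants M_A and M_B.
End rotations of the released simple span under the applied load (×1/EI):
  at A: UDL 11: wL³/(24EI) = 157.2/EI
  at B: UDL 11: wL³/(24EI) = 157.2/EI
  at A: point load 158.5 at a = 3.5: Pab(L + b)/(6LEI) = 485.4/EI
  at B: point load 158.5 at a = 3.5: Pab(L + a)/(6LEI) = 485.4/EI
  θ_A0 = 642.6/EI,  θ_B0 = 642.6/EI
Flexibility coefficients: a unit moment at one end gives L/(3EI) there and L/(6EI) at the far end, so f₁₁ = f₂₂ = 2.333/EI and f₁₂ = f₂₁ = 1.167/EI.
Compatibility — zero rotation at each built-in end:
  2.333 M_A + 1.167 M_B = 642.6
  1.167 M_A + 2.333 M_B = 642.6
Solving the pair gives M_A = 183.6 kN·m and M_B = 183.6 kN·m (hogging).

M_B = 183.6 kN·m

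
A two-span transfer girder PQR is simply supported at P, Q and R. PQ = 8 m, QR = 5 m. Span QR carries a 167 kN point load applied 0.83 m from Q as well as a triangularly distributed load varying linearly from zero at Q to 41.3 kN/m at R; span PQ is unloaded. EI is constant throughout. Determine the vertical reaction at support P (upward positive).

R_P = -7.992 kN

Insert a hinge at Q; M_Q is the redundant, and each span becomes simply supported.
Discontinuity in slope at Q on the released structure — sum the simple-span end rotations:
  span QR: point load 167 at a = 0.83: Pab(L + b)/(6LEI) = 176.7/EI
  span QR: triangular load, peak 41.3: 7w₀L³/(360EI) = 100.4/EI
  relative rotation θ_0 = (0 + 277.1)/EI = 277.1/EI
A unit hogging moment at Q produces rotation L₁/(3EI) + L₂/(3EI) = 4.333/EI.
Compatibility: M_Q·(L₁+L₂)/(3EI) = θ_0, giving M_Q = 63.94 kN·m (hogging).
Span PQ, ΣM about P with M_Q applied at Q: R_Q^{PQ}·8 = 0 + 63.94, so R_Q^{PQ} = 7.992 kN and R_P = 0 − 7.992 = -7.992 kN.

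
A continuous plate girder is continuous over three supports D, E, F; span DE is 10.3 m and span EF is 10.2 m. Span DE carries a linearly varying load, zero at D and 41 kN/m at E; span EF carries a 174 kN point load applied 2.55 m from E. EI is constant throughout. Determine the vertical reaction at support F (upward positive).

R_F = 15.01 kN

Release continuity at E by inserting a hinge; the redundant is the internal moment M_E. The primary structure is two simply-supported spans DE and EF.
End slopes at the hinge E, treating each span as simply supported:
  span DE: triangular load, peak 41: w₀L³/(45EI) = 995.6/EI
  span EF: point load 174 at a = 2.55: Pab(L + b)/(6LEI) = 990/EI
  relative rotation θ_0 = (995.6 + 990)/EI = 1986/EI
A unit hogging moment at E produces rotation L₁/(3EI) + L₂/(3EI) = 6.833/EI.
Slope continuity at E: θ_0 = M_E·6.833/EI, so M_E = 1986/6.833 = 290.6 kN·m (hogging).
Span EF, ΣM about F: R_E^{EF}·10.2 = 1331 + 290.6, so R_E^{EF} = 159 kN and R_F = 174 − 159 = 15.01 kN.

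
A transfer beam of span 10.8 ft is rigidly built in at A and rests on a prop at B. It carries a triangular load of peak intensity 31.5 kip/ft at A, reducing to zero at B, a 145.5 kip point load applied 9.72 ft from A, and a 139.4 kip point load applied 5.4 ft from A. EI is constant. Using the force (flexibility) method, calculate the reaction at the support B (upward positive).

Remove the prop at B; the released (primary) structure is a cantilever built in at A.
Free-end deflection of the primary structure under the applied loading (downward +):
  triangular load, peak 31.5 at the fixed end: w₀L⁴/(30EI) = 14285/EI
  point load 145.5 at a = 9.72: Pa²(3L − a)/(6EI) = 51962/EI
  point load 139.4 at a = 5.4: Pa²(3L − a)/(6EI) = 18292/EI
  δ_0 = 84539/EI
Flexibility coefficient — unit upward force at B: δ_{BB} = L³/(3EI) = 419.9/EI.
The prop prevents deflection at B: R_B = δ_0/δ_{BB} = 84539/419.9 = 201.3 kip.

R_B = 201.3 kip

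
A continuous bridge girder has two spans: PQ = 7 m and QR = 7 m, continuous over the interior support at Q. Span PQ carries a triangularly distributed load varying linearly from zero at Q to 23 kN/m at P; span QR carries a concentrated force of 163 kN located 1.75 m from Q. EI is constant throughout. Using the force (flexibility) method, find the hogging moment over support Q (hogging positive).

M_Q = 126.5 kN·m

Release continuity at Q by inserting a hinge; the redundant is the internal moment M_Q. The primary structure is two simply-supported spans PQ and QR.
Rotations at Q on the released spans (each span's end-slope, ×1/EI):
  span PQ: triangular load, peak 23: 7w₀L³/(360EI) = 153.4/EI
  span QR: point load 163 at a = 1.75: Pab(L + b)/(6LEI) = 436.8/EI
  relative rotation θ_0 = (153.4 + 436.8)/EI = 590.2/EI
A unit hogging moment at Q produces rotation L₁/(3EI) + L₂/(3EI) = 4.667/EI.
Compatibility: M_Q·(L₁+L₂)/(3EI) = θ_0, giving M_Q = 126.5 kN·m (hogging).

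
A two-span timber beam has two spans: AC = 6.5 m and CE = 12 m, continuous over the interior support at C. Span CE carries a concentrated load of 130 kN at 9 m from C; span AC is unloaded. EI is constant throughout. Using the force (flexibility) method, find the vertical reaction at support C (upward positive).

R_C = 60.62 kN

Release continuity at C by inserting a hinge; the redundant is the internal moment M_C. The primary structure is two simply-supported spans AC and CE.
End slopes at the hinge C, treating each span as simply supported:
  span CE: point load 130 at a = 9: Pab(L + b)/(6LEI) = 731.2/EI
  relative rotation θ_0 = (0 + 731.2)/EI = 731.2/EI
A unit hogging moment at C produces rotation L₁/(3EI) + L₂/(3EI) = 6.167/EI.
Slope continuity at C: θ_0 = M_C·6.167/EI, so M_C = 731.2/6.167 = 118.6 kN·m (hogging).
Span AC, ΣM about A with M_C applied at C: R_C^{AC}·6.5 = 0 + 118.6, so R_C^{AC} = 18.24 kN and R_A = 0 − 18.24 = -18.24 kN.
Span CE, ΣM about E: R_C^{CE}·12 = 390 + 118.6, so R_C^{CE} = 42.38 kN and R_E = 130 − 42.38 = 87.62 kN.
R_C = 18.24 + 42.38 = 60.62 kN.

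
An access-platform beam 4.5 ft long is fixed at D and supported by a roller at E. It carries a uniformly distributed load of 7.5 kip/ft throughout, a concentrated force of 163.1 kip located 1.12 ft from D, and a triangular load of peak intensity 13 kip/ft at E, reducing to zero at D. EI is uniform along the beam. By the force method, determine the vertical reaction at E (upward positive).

R_E = 42.64 kip

Take the reaction at E as the redundant and release it; the primary structure is a cantilever fixed at D.
Free-end deflection of the primary structure under the applied loading (downward +):
  UDL 7.5: wL⁴/(8EI) = 384.4/EI
  point load 163.1 at a = 1.12: Pa²(3L − a)/(6EI) = 422.1/EI
  triangular load, peak 13 at the free end: 11w₀L⁴/(120EI) = 488.7/EI
  δ_0 = 1295/EI
Flexibility coefficient — unit upward force at E: δ_{EE} = L³/(3EI) = 30.38/EI.
The prop prevents deflection at E: R_E = δ_0/δ_{EE} = 1295/30.38 = 42.64 kip.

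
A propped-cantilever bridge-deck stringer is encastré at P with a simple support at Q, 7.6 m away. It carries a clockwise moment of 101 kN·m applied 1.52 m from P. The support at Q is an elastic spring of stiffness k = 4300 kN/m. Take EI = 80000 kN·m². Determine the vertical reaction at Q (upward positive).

Choose R_Q as the redundant. The primary structure is the cantilever fixed at P.
Free-end deflection of the primary structure under the applied loading (downward +):
  clockwise couple 101 at a = 1.52: M₀a(2L − a)/(2EI) = 1050/EI
Flexibility coefficient — unit upward force at Q: δ_{QQ} = L³/(3EI) = 146.3/EI.
With EI = 80000 kN·m²: δ_0 = 0.013126 m and δ_{QQ} = 0.001829 m/kN.
Compatibility — the spring shortens by R_Q/k under the reaction it provides: δ_0 − R_Q·δ_{QQ} = R_Q/k. With 1/k = 0.000233 m/kN, R_Q = δ_0 / (δ_{QQ} + 1/k) = 0.013126 / (0.001829 + 0.000233) = 6.367 kN.

R_Q = 6.367 kN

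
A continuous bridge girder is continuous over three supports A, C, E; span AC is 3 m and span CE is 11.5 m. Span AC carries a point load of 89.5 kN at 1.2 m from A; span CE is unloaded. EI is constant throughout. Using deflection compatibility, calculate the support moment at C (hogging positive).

Take M_C as the redundant. Released structure: two simple spans AC and CE with a hinge at C.
Discontinuity in slope at C on the released structure — sum the simple-span end rotations:
  span AC: point load 89.5 at a = 1.2: Pab(L + a)/(6LEI) = 45.11/EI
  relative rotation θ_0 = (45.11 + 0)/EI = 45.11/EI
A unit hogging moment at C produces rotation L₁/(3EI) + L₂/(3EI) = 4.833/EI.
Compatibility: M_C·(L₁+L₂)/(3EI) = θ_0, giving M_C = 9.333 kN·m (hogging).

M_C = 9.333 kN·m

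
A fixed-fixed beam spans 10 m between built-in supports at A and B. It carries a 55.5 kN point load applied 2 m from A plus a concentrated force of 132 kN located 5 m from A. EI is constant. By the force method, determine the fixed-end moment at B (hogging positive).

Release both end moments; the primary structure is a simply-supported span AB with redundants M_A and M_B.
End rotations of the released simple span under the applied load (×1/EI):
  at A: point load 55.5 at a = 2: Pab(L + b)/(6LEI) = 266.4/EI
  at B: point load 55.5 at a = 2: Pab(L + a)/(6LEI) = 177.6/EI
  at A: point load 132 at a = 5: Pab(L + b)/(6LEI) = 825/EI
  at B: point load 132 at a = 5: Pab(L + a)/(6LEI) = 825/EI
  θ_A0 = 1091/EI,  θ_B0 = 1003/EI
Flexibility coefficients: a unit moment at one end gives L/(3EI) there and L/(6EI) at the far end, so f₁₁ = f₂₂ = 3.333/EI and f₁₂ = f₂₁ = 1.667/EI.
Compatibility — zero rotation at each built-in end:
  3.333 M_A + 1.667 M_B = 1091
  1.667 M_A + 3.333 M_B = 1003
Solving the pair gives M_A = 236 kN·m and M_B = 182.8 kN·m (hogging).

M_B = 182.8 kN·m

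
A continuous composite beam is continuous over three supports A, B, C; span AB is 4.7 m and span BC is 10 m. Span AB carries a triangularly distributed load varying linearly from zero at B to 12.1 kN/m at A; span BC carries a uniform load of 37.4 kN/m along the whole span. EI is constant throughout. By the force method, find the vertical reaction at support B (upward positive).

R_B = 297.5 kN

Insert a hinge at B; M_B is the redundant, and each span becomes simply supported.
Discontinuity in slope at B on the released structure — sum the simple-span end rotations:
  span AB: triangular load, peak 12.1: 7w₀L³/(360EI) = 24.43/EI
  span BC: UDL 37.4: wL³/(24EI) = 1558/EI
  relative rotation θ_0 = (24.43 + 1558)/EI = 1583/EI
A unit hogging moment at B produces rotation L₁/(3EI) + L₂/(3EI) = 4.9/EI.
Compatibility: M_B·(L₁+L₂)/(3EI) = θ_0, giving M_B = 323 kN·m (hogging).
Span AB, ΣM about A with M_B applied at B: R_B^{AB}·4.7 = 44.55 + 323, so R_B^{AB} = 78.2 kN and R_A = 28.43 − 78.2 = -49.77 kN.
Span BC, ΣM about C: R_B^{BC}·10 = 1870 + 323, so R_B^{BC} = 219.3 kN and R_C = 374 − 219.3 = 154.7 kN.
R_B = 78.2 + 219.3 = 297.5 kN.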